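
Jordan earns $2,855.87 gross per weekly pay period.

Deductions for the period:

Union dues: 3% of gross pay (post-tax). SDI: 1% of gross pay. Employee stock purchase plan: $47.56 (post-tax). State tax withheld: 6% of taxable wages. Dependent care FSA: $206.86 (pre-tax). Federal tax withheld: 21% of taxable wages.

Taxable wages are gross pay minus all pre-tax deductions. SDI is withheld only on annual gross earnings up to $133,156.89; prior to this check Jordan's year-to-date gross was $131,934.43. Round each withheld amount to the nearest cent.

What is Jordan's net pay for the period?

Dependent care FSA: $206.86
Taxable wages = $2,855.87 − $206.86 = $2,649.01
Federal tax withheld: $2,649.01 × 0.21 = $556.29
State tax withheld: $2,649.01 × 0.06 = $158.94
SDI: only $133,156.89 − $131,934.43 = $1,222.46 of this check is subject → $1,222.46 × 0.01 = $12.22
Employee stock purchase plan: $47.56
Union dues: $2,855.87 × 0.03 = $85.68
Total deductions = $206.86 + $556.29 + $158.94 + $12.22 + $47.56 + $85.68 = $1,067.55
Net pay = $2,855.87 − $1,067.55 = $1,788.32

$1,788.32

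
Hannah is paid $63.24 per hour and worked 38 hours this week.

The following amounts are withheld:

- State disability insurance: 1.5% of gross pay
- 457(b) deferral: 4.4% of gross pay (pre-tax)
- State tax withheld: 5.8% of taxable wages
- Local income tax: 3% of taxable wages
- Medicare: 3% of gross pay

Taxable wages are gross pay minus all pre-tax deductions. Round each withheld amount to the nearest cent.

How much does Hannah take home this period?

$1,987.07

Gross pay: 38 × $63.24 = $2,403.12
457(b) deferral: $2,403.12 × 0.044 = $105.74
Taxable wages = $2,403.12 − $105.74 = $2,297.38
Local income tax: $2,297.38 × 0.03 = $68.92
State tax withheld: $2,297.38 × 0.058 = $133.25
State disability insurance: $2,403.12 × 0.015 = $36.05
Medicare: $2,403.12 × 0.03 = $72.09
Total deductions = $105.74 + $68.92 + $133.25 + $36.05 + $72.09 = $416.05
Net pay = $2,403.12 − $416.05 = $1,987.07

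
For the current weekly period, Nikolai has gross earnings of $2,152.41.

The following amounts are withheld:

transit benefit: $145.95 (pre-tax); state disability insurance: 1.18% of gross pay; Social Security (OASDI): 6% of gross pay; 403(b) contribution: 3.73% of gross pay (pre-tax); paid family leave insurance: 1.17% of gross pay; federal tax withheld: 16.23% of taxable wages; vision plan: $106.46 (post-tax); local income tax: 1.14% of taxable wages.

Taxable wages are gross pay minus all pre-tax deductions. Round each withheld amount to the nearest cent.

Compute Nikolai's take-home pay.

$1,305.42

403(b) contribution: $2,152.41 × 0.0373 = $80.28
Transit benefit: $145.95
Pre-tax total = $80.28 + $145.95 = $226.23
Taxable wages = $2,152.41 − $226.23 = $1,926.18
Local income tax: $1,926.18 × 0.0114 = $21.96
Federal tax withheld: $1,926.18 × 0.1623 = $312.62
State disability insurance: $2,152.41 × 0.0118 = $25.40
Paid family leave insurance: $2,152.41 × 0.0117 = $25.18
Social Security (OASDI): $2,152.41 × 0.06 = $129.14
Vision plan: $106.46
Total deductions = $80.28 + $145.95 + $21.96 + $312.62 + $25.40 + $25.18 + $129.14 + $106.46 = $846.99
Net pay = $2,152.41 − $846.99 = $1,305.42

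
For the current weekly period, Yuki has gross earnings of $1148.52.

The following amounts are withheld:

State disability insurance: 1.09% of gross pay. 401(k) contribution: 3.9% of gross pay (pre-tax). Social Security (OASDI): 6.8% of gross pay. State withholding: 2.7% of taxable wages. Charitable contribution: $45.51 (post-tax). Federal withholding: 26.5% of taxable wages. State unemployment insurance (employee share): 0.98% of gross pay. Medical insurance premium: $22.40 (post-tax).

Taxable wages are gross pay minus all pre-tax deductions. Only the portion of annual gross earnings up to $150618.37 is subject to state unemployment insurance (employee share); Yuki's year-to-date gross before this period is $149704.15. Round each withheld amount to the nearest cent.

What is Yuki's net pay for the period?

401(k) contribution: $1148.52 × 0.039 = $44.79
Taxable wages = $1148.52 − $44.79 = $1103.73
Federal withholding: $1103.73 × 0.265 = $292.49
State withholding: $1103.73 × 0.027 = $29.80
Social Security (OASDI): $1148.52 × 0.068 = $78.10
State unemployment insurance (employee share): only $150618.37 − $149704.15 = $914.22 of this check is subject → $914.22 × 0.0098 = $8.96
State disability insurance: $1148.52 × 0.0109 = $12.52
Charitable contribution: $45.51
Medical insurance premium: $22.40
Total deductions = $44.79 + $292.49 + $29.80 + $78.10 + $8.96 + $12.52 + $45.51 + $22.40 = $534.57
Net pay = $1148.52 − $534.57 = $613.95

$613.95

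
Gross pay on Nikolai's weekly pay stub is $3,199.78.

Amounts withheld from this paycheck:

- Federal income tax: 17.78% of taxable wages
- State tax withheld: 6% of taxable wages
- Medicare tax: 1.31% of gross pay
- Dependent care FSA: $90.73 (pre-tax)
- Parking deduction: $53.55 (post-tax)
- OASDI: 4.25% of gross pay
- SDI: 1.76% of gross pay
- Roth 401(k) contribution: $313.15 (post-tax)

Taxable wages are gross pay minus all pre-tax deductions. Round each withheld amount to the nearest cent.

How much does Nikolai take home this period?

$1,768.79

Dependent care FSA: $90.73
Taxable wages = $3,199.78 − $90.73 = $3,109.05
Federal income tax: $3,109.05 × 0.1778 = $552.79
State tax withheld: $3,109.05 × 0.06 = $186.54
SDI: $3,199.78 × 0.0176 = $56.32
Medicare tax: $3,199.78 × 0.0131 = $41.92
OASDI: $3,199.78 × 0.0425 = $135.99
Parking deduction: $53.55
Roth 401(k) contribution: $313.15
Total deductions = $90.73 + $552.79 + $186.54 + $56.32 + $41.92 + $135.99 + $53.55 + $313.15 = $1,430.99
Net pay = $3,199.78 − $1,430.99 = $1,768.79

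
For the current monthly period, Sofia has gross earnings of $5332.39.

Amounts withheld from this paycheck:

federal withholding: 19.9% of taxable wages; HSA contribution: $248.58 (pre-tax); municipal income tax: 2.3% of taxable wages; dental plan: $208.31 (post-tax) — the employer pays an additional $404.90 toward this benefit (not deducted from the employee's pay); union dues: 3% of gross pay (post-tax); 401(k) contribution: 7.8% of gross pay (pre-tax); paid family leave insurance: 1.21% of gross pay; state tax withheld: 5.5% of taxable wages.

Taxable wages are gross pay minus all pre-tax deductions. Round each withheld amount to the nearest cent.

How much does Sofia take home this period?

$2942.08

401(k) contribution: $5332.39 × 0.078 = $415.93
HSA contribution: $248.58
Pre-tax total = $415.93 + $248.58 = $664.51
Taxable wages = $5332.39 − $664.51 = $4667.88
Federal withholding: $4667.88 × 0.199 = $928.91
Municipal income tax: $4667.88 × 0.023 = $107.36
State tax withheld: $4667.88 × 0.055 = $256.73
Paid family leave insurance: $5332.39 × 0.0121 = $64.52
Union dues: $5332.39 × 0.03 = $159.97
Dental plan: $208.31
(Employer's $404.90 toward dental plan is not withheld from the employee.)
Total deductions = $415.93 + $248.58 + $928.91 + $107.36 + $256.73 + $64.52 + $159.97 + $208.31 = $2390.31
Net pay = $5332.39 − $2390.31 = $2942.08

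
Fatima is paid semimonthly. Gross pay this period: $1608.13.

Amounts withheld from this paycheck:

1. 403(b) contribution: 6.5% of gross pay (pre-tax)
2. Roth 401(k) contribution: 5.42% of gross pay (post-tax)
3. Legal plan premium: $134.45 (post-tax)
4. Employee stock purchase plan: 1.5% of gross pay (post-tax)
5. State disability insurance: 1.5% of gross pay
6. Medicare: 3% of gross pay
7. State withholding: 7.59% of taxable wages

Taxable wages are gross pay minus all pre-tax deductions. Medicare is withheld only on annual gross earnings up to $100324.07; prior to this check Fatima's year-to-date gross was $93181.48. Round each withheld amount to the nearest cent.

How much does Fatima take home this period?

$1071.39

403(b) contribution: $1608.13 × 0.065 = $104.53
Taxable wages = $1608.13 − $104.53 = $1503.60
State withholding: $1503.60 × 0.0759 = $114.12
State disability insurance: $1608.13 × 0.015 = $24.12
Medicare: cap not yet reached, full $1608.13 is subject → $1608.13 × 0.03 = $48.24
Roth 401(k) contribution: $1608.13 × 0.0542 = $87.16
Legal plan premium: $134.45
Employee stock purchase plan: $1608.13 × 0.015 = $24.12
Total deductions = $104.53 + $114.12 + $24.12 + $48.24 + $87.16 + $134.45 + $24.12 = $536.74
Net pay = $1608.13 − $536.74 = $1071.39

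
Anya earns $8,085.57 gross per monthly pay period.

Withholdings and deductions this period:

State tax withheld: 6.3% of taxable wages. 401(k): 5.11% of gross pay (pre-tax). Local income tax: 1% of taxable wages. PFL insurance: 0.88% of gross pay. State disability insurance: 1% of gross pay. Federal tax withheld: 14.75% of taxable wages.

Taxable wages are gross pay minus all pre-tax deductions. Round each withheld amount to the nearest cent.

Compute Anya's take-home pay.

$5,828.63

401(k): $8,085.57 × 0.0511 = $413.17
Taxable wages = $8,085.57 − $413.17 = $7,672.40
Federal tax withheld: $7,672.40 × 0.1475 = $1,131.68
State tax withheld: $7,672.40 × 0.063 = $483.36
Local income tax: $7,672.40 × 0.01 = $76.72
PFL insurance: $8,085.57 × 0.0088 = $71.15
State disability insurance: $8,085.57 × 0.01 = $80.86
Total deductions = $413.17 + $1,131.68 + $483.36 + $76.72 + $71.15 + $80.86 = $2,256.94
Net pay = $8,085.57 − $2,256.94 = $5,828.63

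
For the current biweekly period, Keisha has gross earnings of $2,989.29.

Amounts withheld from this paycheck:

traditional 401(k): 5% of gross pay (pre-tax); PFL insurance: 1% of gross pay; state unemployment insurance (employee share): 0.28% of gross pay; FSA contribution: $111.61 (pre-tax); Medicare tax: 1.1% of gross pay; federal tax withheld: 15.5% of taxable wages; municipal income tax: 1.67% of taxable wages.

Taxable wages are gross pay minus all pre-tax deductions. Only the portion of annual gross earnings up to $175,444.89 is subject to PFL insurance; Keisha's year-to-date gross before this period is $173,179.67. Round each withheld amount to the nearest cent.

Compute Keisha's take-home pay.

Traditional 401(k): $2,989.29 × 0.05 = $149.46
FSA contribution: $111.61
Pre-tax total = $149.46 + $111.61 = $261.07
Taxable wages = $2,989.29 − $261.07 = $2,728.22
Municipal income tax: $2,728.22 × 0.0167 = $45.56
Federal tax withheld: $2,728.22 × 0.155 = $422.87
State unemployment insurance (employee share): $2,989.29 × 0.0028 = $8.37
PFL insurance: only $175,444.89 − $173,179.67 = $2,265.22 of this check is subject → $2,265.22 × 0.01 = $22.65
Medicare tax: $2,989.29 × 0.011 = $32.88
Total deductions = $149.46 + $111.61 + $45.56 + $422.87 + $8.37 + $22.65 + $32.88 = $793.40
Net pay = $2,989.29 − $793.40 = $2,195.89

$2,195.89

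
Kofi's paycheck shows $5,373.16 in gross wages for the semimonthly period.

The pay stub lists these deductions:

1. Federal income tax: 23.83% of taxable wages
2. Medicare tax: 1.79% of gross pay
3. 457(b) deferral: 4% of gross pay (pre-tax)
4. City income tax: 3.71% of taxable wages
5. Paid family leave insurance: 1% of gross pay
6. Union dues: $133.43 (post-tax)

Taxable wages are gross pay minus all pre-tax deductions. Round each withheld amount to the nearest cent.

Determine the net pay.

457(b) deferral: $5,373.16 × 0.04 = $214.93
Taxable wages = $5,373.16 − $214.93 = $5,158.23
City income tax: $5,158.23 × 0.0371 = $191.37
Federal income tax: $5,158.23 × 0.2383 = $1,229.21
Medicare tax: $5,373.16 × 0.0179 = $96.18
Paid family leave insurance: $5,373.16 × 0.01 = $53.73
Union dues: $133.43
Total deductions = $214.93 + $191.37 + $1,229.21 + $96.18 + $53.73 + $133.43 = $1,918.85
Net pay = $5,373.16 − $1,918.85 = $3,454.31

$3,454.31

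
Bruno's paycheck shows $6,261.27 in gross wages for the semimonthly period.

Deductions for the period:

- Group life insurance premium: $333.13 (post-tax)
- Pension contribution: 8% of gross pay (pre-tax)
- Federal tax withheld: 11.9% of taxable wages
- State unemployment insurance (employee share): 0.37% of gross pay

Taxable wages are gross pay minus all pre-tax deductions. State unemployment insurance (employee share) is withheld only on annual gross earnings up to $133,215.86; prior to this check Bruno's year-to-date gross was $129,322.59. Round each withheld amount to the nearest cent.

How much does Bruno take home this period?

$4,727.35

Pension contribution: $6,261.27 × 0.08 = $500.90
Taxable wages = $6,261.27 − $500.90 = $5,760.37
Federal tax withheld: $5,760.37 × 0.119 = $685.48
State unemployment insurance (employee share): only $133,215.86 − $129,322.59 = $3,893.27 of this check is subject → $3,893.27 × 0.0037 = $14.41
Group life insurance premium: $333.13
Total deductions = $500.90 + $685.48 + $14.41 + $333.13 = $1,533.92
Net pay = $6,261.27 − $1,533.92 = $4,727.35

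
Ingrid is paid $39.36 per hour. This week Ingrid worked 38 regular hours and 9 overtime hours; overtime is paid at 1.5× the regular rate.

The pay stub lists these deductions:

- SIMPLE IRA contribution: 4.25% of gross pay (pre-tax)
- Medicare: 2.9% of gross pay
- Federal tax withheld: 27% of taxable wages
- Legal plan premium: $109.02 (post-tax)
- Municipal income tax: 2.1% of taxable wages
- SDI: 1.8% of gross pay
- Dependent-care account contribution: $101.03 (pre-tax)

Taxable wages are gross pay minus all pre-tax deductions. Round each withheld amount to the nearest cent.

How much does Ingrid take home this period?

Regular pay: 38 × $39.36 = $1,495.68
Overtime pay: 9 × $39.36 × 1.5 = $531.36
Gross pay = $1,495.68 + $531.36 = $2,027.04
SIMPLE IRA contribution: $2,027.04 × 0.0425 = $86.15
Dependent-care account contribution: $101.03
Pre-tax total = $86.15 + $101.03 = $187.18
Taxable wages = $2,027.04 − $187.18 = $1,839.86
Municipal income tax: $1,839.86 × 0.021 = $38.64
Federal tax withheld: $1,839.86 × 0.27 = $496.76
Medicare: $2,027.04 × 0.029 = $58.78
SDI: $2,027.04 × 0.018 = $36.49
Legal plan premium: $109.02
Total deductions = $86.15 + $101.03 + $38.64 + $496.76 + $58.78 + $36.49 + $109.02 = $926.87
Net pay = $2,027.04 − $926.87 = $1,100.17

$1,100.17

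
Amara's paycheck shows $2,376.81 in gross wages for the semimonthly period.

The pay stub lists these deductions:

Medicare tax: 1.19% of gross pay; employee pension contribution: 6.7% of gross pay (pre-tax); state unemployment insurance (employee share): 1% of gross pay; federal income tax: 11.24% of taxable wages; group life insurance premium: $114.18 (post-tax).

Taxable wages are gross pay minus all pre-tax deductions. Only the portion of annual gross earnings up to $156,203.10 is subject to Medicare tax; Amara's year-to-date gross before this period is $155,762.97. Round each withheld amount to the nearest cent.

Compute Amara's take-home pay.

Employee pension contribution: $2,376.81 × 0.067 = $159.25
Taxable wages = $2,376.81 − $159.25 = $2,217.56
Federal income tax: $2,217.56 × 0.1124 = $249.25
Medicare tax: only $156,203.10 − $155,762.97 = $440.13 of this check is subject → $440.13 × 0.0119 = $5.24
State unemployment insurance (employee share): $2,376.81 × 0.01 = $23.77
Group life insurance premium: $114.18
Total deductions = $159.25 + $249.25 + $5.24 + $23.77 + $114.18 = $551.69
Net pay = $2,376.81 − $551.69 = $1,825.12

$1,825.12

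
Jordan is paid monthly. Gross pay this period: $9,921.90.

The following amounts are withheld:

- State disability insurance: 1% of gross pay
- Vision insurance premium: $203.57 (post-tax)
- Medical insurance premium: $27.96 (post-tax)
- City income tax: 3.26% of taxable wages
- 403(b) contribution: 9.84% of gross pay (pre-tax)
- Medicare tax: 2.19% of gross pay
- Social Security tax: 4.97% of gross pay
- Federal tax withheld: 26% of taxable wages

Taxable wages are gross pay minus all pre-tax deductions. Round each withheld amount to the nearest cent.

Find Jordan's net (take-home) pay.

403(b) contribution: $9,921.90 × 0.0984 = $976.31
Taxable wages = $9,921.90 − $976.31 = $8,945.59
City income tax: $8,945.59 × 0.0326 = $291.63
Federal tax withheld: $8,945.59 × 0.26 = $2,325.85
Medicare tax: $9,921.90 × 0.0219 = $217.29
State disability insurance: $9,921.90 × 0.01 = $99.22
Social Security tax: $9,921.90 × 0.0497 = $493.12
Vision insurance premium: $203.57
Medical insurance premium: $27.96
Total deductions = $976.31 + $291.63 + $2,325.85 + $217.29 + $99.22 + $493.12 + $203.57 + $27.96 = $4,634.95
Net pay = $9,921.90 − $4,634.95 = $5,286.95

$5,286.95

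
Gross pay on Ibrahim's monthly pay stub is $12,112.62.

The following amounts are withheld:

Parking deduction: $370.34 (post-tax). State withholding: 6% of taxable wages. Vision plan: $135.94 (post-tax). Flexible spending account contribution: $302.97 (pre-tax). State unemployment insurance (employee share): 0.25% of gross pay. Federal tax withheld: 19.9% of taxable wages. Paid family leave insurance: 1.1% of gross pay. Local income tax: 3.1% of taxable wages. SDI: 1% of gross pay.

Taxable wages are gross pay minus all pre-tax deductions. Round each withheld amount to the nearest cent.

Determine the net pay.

$7,593.92

Flexible spending account contribution: $302.97
Taxable wages = $12,112.62 − $302.97 = $11,809.65
Local income tax: $11,809.65 × 0.031 = $366.10
State withholding: $11,809.65 × 0.06 = $708.58
Federal tax withheld: $11,809.65 × 0.199 = $2,350.12
State unemployment insurance (employee share): $12,112.62 × 0.0025 = $30.28
SDI: $12,112.62 × 0.01 = $121.13
Paid family leave insurance: $12,112.62 × 0.011 = $133.24
Vision plan: $135.94
Parking deduction: $370.34
Total deductions = $302.97 + $366.10 + $708.58 + $2,350.12 + $30.28 + $121.13 + $133.24 + $135.94 + $370.34 = $4,518.70
Net pay = $12,112.62 − $4,518.70 = $7,593.92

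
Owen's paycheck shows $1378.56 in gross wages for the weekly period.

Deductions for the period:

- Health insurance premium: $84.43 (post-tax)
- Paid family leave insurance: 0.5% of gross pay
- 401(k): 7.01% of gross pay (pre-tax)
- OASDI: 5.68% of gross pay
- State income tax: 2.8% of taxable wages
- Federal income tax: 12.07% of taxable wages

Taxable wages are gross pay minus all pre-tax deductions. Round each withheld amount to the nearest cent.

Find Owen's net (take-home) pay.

401(k): $1378.56 × 0.0701 = $96.64
Taxable wages = $1378.56 − $96.64 = $1281.92
State income tax: $1281.92 × 0.028 = $35.89
Federal income tax: $1281.92 × 0.1207 = $154.73
OASDI: $1378.56 × 0.0568 = $78.30
Paid family leave insurance: $1378.56 × 0.005 = $6.89
Health insurance premium: $84.43
Total deductions = $96.64 + $35.89 + $154.73 + $78.30 + $6.89 + $84.43 = $456.88
Net pay = $1378.56 − $456.88 = $921.68

$921.68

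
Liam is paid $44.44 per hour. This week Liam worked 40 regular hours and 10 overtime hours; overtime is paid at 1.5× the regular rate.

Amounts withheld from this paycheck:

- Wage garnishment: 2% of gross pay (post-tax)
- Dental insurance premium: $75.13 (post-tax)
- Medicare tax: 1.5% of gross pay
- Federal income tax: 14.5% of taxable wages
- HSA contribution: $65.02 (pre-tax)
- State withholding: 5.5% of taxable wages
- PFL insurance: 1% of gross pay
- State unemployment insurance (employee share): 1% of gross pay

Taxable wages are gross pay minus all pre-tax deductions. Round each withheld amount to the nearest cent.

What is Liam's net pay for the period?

$1,693.80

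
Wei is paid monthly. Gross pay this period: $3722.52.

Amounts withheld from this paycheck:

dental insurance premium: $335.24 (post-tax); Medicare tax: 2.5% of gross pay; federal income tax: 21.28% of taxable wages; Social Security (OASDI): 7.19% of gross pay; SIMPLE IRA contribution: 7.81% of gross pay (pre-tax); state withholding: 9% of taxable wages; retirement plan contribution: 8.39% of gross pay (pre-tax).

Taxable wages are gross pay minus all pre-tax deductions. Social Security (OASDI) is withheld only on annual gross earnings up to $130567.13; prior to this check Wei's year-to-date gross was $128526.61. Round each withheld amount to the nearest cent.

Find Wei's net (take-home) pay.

Retirement plan contribution: $3722.52 × 0.0839 = $312.32
SIMPLE IRA contribution: $3722.52 × 0.0781 = $290.73
Pre-tax total = $312.32 + $290.73 = $603.05
Taxable wages = $3722.52 − $603.05 = $3119.47
Federal income tax: $3119.47 × 0.2128 = $663.82
State withholding: $3119.47 × 0.09 = $280.75
Medicare tax: $3722.52 × 0.025 = $93.06
Social Security (OASDI): only $130567.13 − $128526.61 = $2040.52 of this check is subject → $2040.52 × 0.0719 = $146.71
Dental insurance premium: $335.24
Total deductions = $312.32 + $290.73 + $663.82 + $280.75 + $93.06 + $146.71 + $335.24 = $2122.63
Net pay = $3722.52 − $2122.63 = $1599.89

$1599.89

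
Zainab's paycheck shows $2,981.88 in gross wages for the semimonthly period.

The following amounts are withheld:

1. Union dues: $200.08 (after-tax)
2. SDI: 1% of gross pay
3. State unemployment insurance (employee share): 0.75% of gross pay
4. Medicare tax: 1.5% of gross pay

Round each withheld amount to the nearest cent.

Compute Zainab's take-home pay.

Medicare tax: $2,981.88 × 0.015 = $44.73
State unemployment insurance (employee share): $2,981.88 × 0.0075 = $22.36
SDI: $2,981.88 × 0.01 = $29.82
Union dues: $200.08
Total deductions = $44.73 + $22.36 + $29.82 + $200.08 = $296.99
Net pay = $2,981.88 − $296.99 = $2,684.89

$2,684.89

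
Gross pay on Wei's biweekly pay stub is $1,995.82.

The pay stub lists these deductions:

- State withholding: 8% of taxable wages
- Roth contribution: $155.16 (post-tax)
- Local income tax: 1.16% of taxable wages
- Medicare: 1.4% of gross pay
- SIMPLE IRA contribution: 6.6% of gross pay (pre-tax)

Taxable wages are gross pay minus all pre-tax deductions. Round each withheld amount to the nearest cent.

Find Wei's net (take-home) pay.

SIMPLE IRA contribution: $1,995.82 × 0.066 = $131.72
Taxable wages = $1,995.82 − $131.72 = $1,864.10
State withholding: $1,864.10 × 0.08 = $149.13
Local income tax: $1,864.10 × 0.0116 = $21.62
Medicare: $1,995.82 × 0.014 = $27.94
Roth contribution: $155.16
Total deductions = $131.72 + $149.13 + $21.62 + $27.94 + $155.16 = $485.57
Net pay = $1,995.82 − $485.57 = $1,510.25

$1,510.25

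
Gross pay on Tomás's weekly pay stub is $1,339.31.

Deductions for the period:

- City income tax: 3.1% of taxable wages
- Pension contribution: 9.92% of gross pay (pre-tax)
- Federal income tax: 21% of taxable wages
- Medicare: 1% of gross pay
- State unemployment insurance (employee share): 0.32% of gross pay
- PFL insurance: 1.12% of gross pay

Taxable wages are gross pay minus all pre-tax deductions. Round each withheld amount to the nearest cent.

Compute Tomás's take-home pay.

$883.02

Pension contribution: $1,339.31 × 0.0992 = $132.86
Taxable wages = $1,339.31 − $132.86 = $1,206.45
City income tax: $1,206.45 × 0.031 = $37.40
Federal income tax: $1,206.45 × 0.21 = $253.35
Medicare: $1,339.31 × 0.01 = $13.39
State unemployment insurance (employee share): $1,339.31 × 0.0032 = $4.29
PFL insurance: $1,339.31 × 0.0112 = $15.00
Total deductions = $132.86 + $37.40 + $253.35 + $13.39 + $4.29 + $15.00 = $456.29
Net pay = $1,339.31 − $456.29 = $883.02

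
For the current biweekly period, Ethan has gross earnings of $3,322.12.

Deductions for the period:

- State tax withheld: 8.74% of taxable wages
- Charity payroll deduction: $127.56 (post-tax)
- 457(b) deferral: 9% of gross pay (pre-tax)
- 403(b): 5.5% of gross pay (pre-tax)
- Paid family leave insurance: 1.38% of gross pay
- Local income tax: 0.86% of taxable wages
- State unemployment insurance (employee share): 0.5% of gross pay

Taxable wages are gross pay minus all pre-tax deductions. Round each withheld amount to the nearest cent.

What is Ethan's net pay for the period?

457(b) deferral: $3,322.12 × 0.09 = $298.99
403(b): $3,322.12 × 0.055 = $182.72
Pre-tax total = $298.99 + $182.72 = $481.71
Taxable wages = $3,322.12 − $481.71 = $2,840.41
State tax withheld: $2,840.41 × 0.0874 = $248.25
Local income tax: $2,840.41 × 0.0086 = $24.43
Paid family leave insurance: $3,322.12 × 0.0138 = $45.85
State unemployment insurance (employee share): $3,322.12 × 0.005 = $16.61
Charity payroll deduction: $127.56
Total deductions = $298.99 + $182.72 + $248.25 + $24.43 + $45.85 + $16.61 + $127.56 = $944.41
Net pay = $3,322.12 − $944.41 = $2,377.71

$2,377.71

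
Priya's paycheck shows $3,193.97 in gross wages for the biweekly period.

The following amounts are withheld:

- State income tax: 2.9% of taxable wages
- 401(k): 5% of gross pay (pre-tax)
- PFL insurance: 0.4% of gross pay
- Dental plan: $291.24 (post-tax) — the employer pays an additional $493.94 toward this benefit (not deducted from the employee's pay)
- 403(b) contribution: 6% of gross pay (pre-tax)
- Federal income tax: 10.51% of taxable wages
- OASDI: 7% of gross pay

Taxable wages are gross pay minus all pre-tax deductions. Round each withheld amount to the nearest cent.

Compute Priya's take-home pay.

$1,933.83

401(k): $3,193.97 × 0.05 = $159.70
403(b) contribution: $3,193.97 × 0.06 = $191.64
Pre-tax total = $159.70 + $191.64 = $351.34
Taxable wages = $3,193.97 − $351.34 = $2,842.63
State income tax: $2,842.63 × 0.029 = $82.44
Federal income tax: $2,842.63 × 0.1051 = $298.76
PFL insurance: $3,193.97 × 0.004 = $12.78
OASDI: $3,193.97 × 0.07 = $223.58
Dental plan: $291.24
(Employer's $493.94 toward dental plan is not withheld from the employee.)
Total deductions = $159.70 + $191.64 + $82.44 + $298.76 + $12.78 + $223.58 + $291.24 = $1,260.14
Net pay = $3,193.97 − $1,260.14 = $1,933.83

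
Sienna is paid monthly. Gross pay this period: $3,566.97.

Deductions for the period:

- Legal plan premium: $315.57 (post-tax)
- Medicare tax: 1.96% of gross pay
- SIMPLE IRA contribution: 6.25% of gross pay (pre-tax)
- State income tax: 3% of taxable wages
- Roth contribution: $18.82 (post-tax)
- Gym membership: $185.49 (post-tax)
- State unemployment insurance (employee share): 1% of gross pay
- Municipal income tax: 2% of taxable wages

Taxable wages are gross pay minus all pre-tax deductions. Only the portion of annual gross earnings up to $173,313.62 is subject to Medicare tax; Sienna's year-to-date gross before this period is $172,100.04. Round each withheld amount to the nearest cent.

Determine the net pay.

$2,597.49

SIMPLE IRA contribution: $3,566.97 × 0.0625 = $222.94
Taxable wages = $3,566.97 − $222.94 = $3,344.03
State income tax: $3,344.03 × 0.03 = $100.32
Municipal income tax: $3,344.03 × 0.02 = $66.88
State unemployment insurance (employee share): $3,566.97 × 0.01 = $35.67
Medicare tax: only $173,313.62 − $172,100.04 = $1,213.58 of this check is subject → $1,213.58 × 0.0196 = $23.79
Legal plan premium: $315.57
Gym membership: $185.49
Roth contribution: $18.82
Total deductions = $222.94 + $100.32 + $66.88 + $35.67 + $23.79 + $315.57 + $185.49 + $18.82 = $969.48
Net pay = $3,566.97 − $969.48 = $2,597.49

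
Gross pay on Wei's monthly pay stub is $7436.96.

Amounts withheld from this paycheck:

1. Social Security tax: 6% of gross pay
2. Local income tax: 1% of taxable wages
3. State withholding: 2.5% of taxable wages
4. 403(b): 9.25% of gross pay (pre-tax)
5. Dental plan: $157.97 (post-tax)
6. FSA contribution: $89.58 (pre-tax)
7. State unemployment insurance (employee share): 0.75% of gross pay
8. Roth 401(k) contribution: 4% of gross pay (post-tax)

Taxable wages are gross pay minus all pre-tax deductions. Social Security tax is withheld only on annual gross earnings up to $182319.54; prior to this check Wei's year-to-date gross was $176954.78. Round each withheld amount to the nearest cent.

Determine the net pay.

$5593.26

FSA contribution: $89.58
403(b): $7436.96 × 0.0925 = $687.92
Pre-tax total = $89.58 + $687.92 = $777.50
Taxable wages = $7436.96 − $777.50 = $6659.46
State withholding: $6659.46 × 0.025 = $166.49
Local income tax: $6659.46 × 0.01 = $66.59
Social Security tax: only $182319.54 − $176954.78 = $5364.76 of this check is subject → $5364.76 × 0.06 = $321.89
State unemployment insurance (employee share): $7436.96 × 0.0075 = $55.78
Roth 401(k) contribution: $7436.96 × 0.04 = $297.48
Dental plan: $157.97
Total deductions = $89.58 + $687.92 + $166.49 + $66.59 + $321.89 + $55.78 + $297.48 + $157.97 = $1843.70
Net pay = $7436.96 − $1843.70 = $5593.26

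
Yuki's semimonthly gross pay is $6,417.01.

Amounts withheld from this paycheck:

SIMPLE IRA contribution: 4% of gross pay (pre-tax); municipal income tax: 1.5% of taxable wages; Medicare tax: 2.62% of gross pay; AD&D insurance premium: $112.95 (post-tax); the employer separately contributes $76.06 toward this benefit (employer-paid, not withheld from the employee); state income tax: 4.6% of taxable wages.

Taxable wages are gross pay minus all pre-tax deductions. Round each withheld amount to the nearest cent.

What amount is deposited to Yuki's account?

$5,503.47

SIMPLE IRA contribution: $6,417.01 × 0.04 = $256.68
Taxable wages = $6,417.01 − $256.68 = $6,160.33
Municipal income tax: $6,160.33 × 0.015 = $92.40
State income tax: $6,160.33 × 0.046 = $283.38
Medicare tax: $6,417.01 × 0.0262 = $168.13
AD&D insurance premium: $112.95
(Employer's $76.06 toward AD&D insurance premium is not withheld from the employee.)
Total deductions = $256.68 + $92.40 + $283.38 + $168.13 + $112.95 = $913.54
Net pay = $6,417.01 − $913.54 = $5,503.47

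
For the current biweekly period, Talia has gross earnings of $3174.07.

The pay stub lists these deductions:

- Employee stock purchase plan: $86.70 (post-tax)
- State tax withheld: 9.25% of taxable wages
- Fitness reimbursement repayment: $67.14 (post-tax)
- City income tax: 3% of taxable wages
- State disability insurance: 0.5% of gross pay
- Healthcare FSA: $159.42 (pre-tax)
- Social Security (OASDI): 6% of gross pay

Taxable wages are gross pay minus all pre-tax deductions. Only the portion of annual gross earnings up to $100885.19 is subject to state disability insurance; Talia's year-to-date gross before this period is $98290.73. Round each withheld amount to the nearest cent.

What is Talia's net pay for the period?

Healthcare FSA: $159.42
Taxable wages = $3174.07 − $159.42 = $3014.65
City income tax: $3014.65 × 0.03 = $90.44
State tax withheld: $3014.65 × 0.0925 = $278.86
Social Security (OASDI): $3174.07 × 0.06 = $190.44
State disability insurance: only $100885.19 − $98290.73 = $2594.46 of this check is subject → $2594.46 × 0.005 = $12.97
Fitness reimbursement repayment: $67.14
Employee stock purchase plan: $86.70
Total deductions = $159.42 + $90.44 + $278.86 + $190.44 + $12.97 + $67.14 + $86.70 = $885.97
Net pay = $3174.07 − $885.97 = $2288.10

$2288.10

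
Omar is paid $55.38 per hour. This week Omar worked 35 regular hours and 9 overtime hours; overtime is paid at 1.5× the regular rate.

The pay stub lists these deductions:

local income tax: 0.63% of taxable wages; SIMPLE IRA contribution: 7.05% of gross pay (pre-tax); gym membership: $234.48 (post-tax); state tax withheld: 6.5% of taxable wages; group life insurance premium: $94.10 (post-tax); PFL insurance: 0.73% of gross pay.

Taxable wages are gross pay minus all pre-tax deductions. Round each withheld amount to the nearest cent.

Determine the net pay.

Regular pay: 35 × $55.38 = $1,938.30
Overtime pay: 9 × $55.38 × 1.5 = $747.63
Gross pay = $1,938.30 + $747.63 = $2,685.93
SIMPLE IRA contribution: $2,685.93 × 0.0705 = $189.36
Taxable wages = $2,685.93 − $189.36 = $2,496.57
State tax withheld: $2,496.57 × 0.065 = $162.28
Local income tax: $2,496.57 × 0.0063 = $15.73
PFL insurance: $2,685.93 × 0.0073 = $19.61
Group life insurance premium: $94.10
Gym membership: $234.48
Total deductions = $189.36 + $162.28 + $15.73 + $19.61 + $94.10 + $234.48 = $715.56
Net pay = $2,685.93 − $715.56 = $1,970.37

$1,970.37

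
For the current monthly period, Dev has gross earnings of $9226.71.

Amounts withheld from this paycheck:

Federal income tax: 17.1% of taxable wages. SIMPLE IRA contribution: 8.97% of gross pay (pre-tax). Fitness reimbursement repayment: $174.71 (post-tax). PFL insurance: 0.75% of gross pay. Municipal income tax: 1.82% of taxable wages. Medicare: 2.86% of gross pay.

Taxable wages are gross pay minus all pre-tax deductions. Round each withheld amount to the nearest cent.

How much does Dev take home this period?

$6302.18

SIMPLE IRA contribution: $9226.71 × 0.0897 = $827.64
Taxable wages = $9226.71 − $827.64 = $8399.07
Municipal income tax: $8399.07 × 0.0182 = $152.86
Federal income tax: $8399.07 × 0.171 = $1436.24
Medicare: $9226.71 × 0.0286 = $263.88
PFL insurance: $9226.71 × 0.0075 = $69.20
Fitness reimbursement repayment: $174.71
Total deductions = $827.64 + $152.86 + $1436.24 + $263.88 + $69.20 + $174.71 = $2924.53
Net pay = $9226.71 − $2924.53 = $6302.18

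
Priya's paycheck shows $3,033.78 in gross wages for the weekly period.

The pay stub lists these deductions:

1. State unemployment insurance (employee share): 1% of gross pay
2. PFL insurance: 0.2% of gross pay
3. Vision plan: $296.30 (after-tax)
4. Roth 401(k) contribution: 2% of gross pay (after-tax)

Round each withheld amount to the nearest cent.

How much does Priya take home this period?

$2,640.39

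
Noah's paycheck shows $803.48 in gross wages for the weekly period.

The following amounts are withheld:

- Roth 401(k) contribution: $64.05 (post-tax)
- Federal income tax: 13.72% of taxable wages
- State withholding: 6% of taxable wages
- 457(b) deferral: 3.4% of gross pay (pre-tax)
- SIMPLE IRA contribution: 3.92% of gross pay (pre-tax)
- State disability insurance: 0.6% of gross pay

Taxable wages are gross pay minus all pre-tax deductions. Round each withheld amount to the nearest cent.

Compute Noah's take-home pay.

$528.94

457(b) deferral: $803.48 × 0.034 = $27.32
SIMPLE IRA contribution: $803.48 × 0.0392 = $31.50
Pre-tax total = $27.32 + $31.50 = $58.82
Taxable wages = $803.48 − $58.82 = $744.66
State withholding: $744.66 × 0.06 = $44.68
Federal income tax: $744.66 × 0.1372 = $102.17
State disability insurance: $803.48 × 0.006 = $4.82
Roth 401(k) contribution: $64.05
Total deductions = $27.32 + $31.50 + $44.68 + $102.17 + $4.82 + $64.05 = $274.54
Net pay = $803.48 − $274.54 = $528.94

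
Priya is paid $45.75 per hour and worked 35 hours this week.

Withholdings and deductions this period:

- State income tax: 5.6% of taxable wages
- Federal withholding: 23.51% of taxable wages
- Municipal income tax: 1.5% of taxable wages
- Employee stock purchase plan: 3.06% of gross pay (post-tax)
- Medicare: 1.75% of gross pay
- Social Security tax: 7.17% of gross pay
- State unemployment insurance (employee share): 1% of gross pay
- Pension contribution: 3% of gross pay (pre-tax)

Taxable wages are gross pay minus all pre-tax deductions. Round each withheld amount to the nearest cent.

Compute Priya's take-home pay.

$869.93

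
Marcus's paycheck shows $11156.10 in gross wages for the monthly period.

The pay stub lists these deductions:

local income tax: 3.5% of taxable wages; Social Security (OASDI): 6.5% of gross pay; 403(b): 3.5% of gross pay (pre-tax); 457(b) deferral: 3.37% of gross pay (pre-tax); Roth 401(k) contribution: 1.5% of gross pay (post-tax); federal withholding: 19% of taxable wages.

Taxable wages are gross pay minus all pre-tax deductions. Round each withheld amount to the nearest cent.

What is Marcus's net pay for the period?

457(b) deferral: $11156.10 × 0.0337 = $375.96
403(b): $11156.10 × 0.035 = $390.46
Pre-tax total = $375.96 + $390.46 = $766.42
Taxable wages = $11156.10 − $766.42 = $10389.68
Federal withholding: $10389.68 × 0.19 = $1974.04
Local income tax: $10389.68 × 0.035 = $363.64
Social Security (OASDI): $11156.10 × 0.065 = $725.15
Roth 401(k) contribution: $11156.10 × 0.015 = $167.34
Total deductions = $375.96 + $390.46 + $1974.04 + $363.64 + $725.15 + $167.34 = $3996.59
Net pay = $11156.10 − $3996.59 = $7159.51

$7159.51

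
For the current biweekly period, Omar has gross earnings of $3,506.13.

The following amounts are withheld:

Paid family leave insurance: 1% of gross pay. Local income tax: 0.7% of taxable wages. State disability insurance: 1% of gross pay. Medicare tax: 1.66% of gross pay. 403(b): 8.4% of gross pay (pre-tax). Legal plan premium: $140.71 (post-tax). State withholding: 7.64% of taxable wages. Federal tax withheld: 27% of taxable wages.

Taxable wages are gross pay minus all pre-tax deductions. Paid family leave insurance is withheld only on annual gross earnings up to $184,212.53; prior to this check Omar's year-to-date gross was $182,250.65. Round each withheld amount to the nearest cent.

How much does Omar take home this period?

403(b): $3,506.13 × 0.084 = $294.51
Taxable wages = $3,506.13 − $294.51 = $3,211.62
Federal tax withheld: $3,211.62 × 0.27 = $867.14
State withholding: $3,211.62 × 0.0764 = $245.37
Local income tax: $3,211.62 × 0.007 = $22.48
Paid family leave insurance: only $184,212.53 − $182,250.65 = $1,961.88 of this check is subject → $1,961.88 × 0.01 = $19.62
Medicare tax: $3,506.13 × 0.0166 = $58.20
State disability insurance: $3,506.13 × 0.01 = $35.06
Legal plan premium: $140.71
Total deductions = $294.51 + $867.14 + $245.37 + $22.48 + $19.62 + $58.20 + $35.06 + $140.71 = $1,683.09
Net pay = $3,506.13 − $1,683.09 = $1,823.04

$1,823.04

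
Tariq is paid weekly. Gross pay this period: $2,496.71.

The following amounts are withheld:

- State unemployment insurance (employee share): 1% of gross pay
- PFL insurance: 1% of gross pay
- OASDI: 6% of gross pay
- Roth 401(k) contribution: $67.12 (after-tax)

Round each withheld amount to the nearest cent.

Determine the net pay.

OASDI: $2,496.71 × 0.06 = $149.80
State unemployment insurance (employee share): $2,496.71 × 0.01 = $24.97
PFL insurance: $2,496.71 × 0.01 = $24.97
Roth 401(k) contribution: $67.12
Total deductions = $149.80 + $24.97 + $24.97 + $67.12 = $266.86
Net pay = $2,496.71 − $266.86 = $2,229.85

$2,229.85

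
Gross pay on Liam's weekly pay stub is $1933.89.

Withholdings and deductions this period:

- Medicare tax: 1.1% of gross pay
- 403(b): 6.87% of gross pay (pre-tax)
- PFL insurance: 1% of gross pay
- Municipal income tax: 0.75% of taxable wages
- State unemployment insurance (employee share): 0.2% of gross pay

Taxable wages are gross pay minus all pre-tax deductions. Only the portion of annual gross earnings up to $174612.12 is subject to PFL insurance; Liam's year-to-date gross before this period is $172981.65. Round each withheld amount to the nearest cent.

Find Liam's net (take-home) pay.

403(b): $1933.89 × 0.0687 = $132.86
Taxable wages = $1933.89 − $132.86 = $1801.03
Municipal income tax: $1801.03 × 0.0075 = $13.51
Medicare tax: $1933.89 × 0.011 = $21.27
State unemployment insurance (employee share): $1933.89 × 0.002 = $3.87
PFL insurance: only $174612.12 − $172981.65 = $1630.47 of this check is subject → $1630.47 × 0.01 = $16.30
Total deductions = $132.86 + $13.51 + $21.27 + $3.87 + $16.30 = $187.81
Net pay = $1933.89 − $187.81 = $1746.08

$1746.08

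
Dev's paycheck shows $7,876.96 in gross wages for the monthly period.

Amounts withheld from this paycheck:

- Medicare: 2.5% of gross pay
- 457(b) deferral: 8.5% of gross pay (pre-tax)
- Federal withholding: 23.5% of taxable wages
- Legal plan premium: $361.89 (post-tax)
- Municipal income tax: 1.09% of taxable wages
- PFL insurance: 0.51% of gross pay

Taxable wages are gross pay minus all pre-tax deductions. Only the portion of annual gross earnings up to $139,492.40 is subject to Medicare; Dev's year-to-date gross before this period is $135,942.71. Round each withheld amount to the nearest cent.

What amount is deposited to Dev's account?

457(b) deferral: $7,876.96 × 0.085 = $669.54
Taxable wages = $7,876.96 − $669.54 = $7,207.42
Municipal income tax: $7,207.42 × 0.0109 = $78.56
Federal withholding: $7,207.42 × 0.235 = $1,693.74
PFL insurance: $7,876.96 × 0.0051 = $40.17
Medicare: only $139,492.40 − $135,942.71 = $3,549.69 of this check is subject → $3,549.69 × 0.025 = $88.74
Legal plan premium: $361.89
Total deductions = $669.54 + $78.56 + $1,693.74 + $40.17 + $88.74 + $361.89 = $2,932.64
Net pay = $7,876.96 − $2,932.64 = $4,944.32

$4,944.32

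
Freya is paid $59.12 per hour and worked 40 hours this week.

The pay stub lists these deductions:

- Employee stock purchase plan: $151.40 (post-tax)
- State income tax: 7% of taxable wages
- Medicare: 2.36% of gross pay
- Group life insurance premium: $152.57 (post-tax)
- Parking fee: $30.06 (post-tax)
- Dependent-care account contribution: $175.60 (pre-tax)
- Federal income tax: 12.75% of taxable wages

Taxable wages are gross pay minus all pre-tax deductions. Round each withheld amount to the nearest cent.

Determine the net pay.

$1,367.00

Gross pay: 40 × $59.12 = $2,364.80
Dependent-care account contribution: $175.60
Taxable wages = $2,364.80 − $175.60 = $2,189.20
State income tax: $2,189.20 × 0.07 = $153.24
Federal income tax: $2,189.20 × 0.1275 = $279.12
Medicare: $2,364.80 × 0.0236 = $55.81
Parking fee: $30.06
Employee stock purchase plan: $151.40
Group life insurance premium: $152.57
Total deductions = $175.60 + $153.24 + $279.12 + $55.81 + $30.06 + $151.40 + $152.57 = $997.80
Net pay = $2,364.80 − $997.80 = $1,367.00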